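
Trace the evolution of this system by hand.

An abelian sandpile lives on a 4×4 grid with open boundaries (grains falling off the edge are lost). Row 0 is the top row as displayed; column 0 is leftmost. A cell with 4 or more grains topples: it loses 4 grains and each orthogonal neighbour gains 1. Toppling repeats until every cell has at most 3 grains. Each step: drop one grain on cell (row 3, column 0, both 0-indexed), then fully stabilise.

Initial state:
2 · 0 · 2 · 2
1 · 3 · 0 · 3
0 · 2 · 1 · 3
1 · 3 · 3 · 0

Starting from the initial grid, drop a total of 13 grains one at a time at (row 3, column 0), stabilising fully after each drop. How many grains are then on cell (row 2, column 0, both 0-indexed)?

3

[0] 2 · 0 · 2 · 2
1 · 3 · 0 · 3
0 · 2 · 1 · 3
1 · 3 · 3 · 0
[1] 2 · 0 · 2 · 2
1 · 3 · 0 · 3
0 · 2 · 1 · 3
2 · 3 · 3 · 0
[2] 2 · 0 · 2 · 2
1 · 3 · 0 · 3
0 · 2 · 1 · 3
3 · 3 · 3 · 0
[3] 2 · 0 · 2 · 2
1 · 3 · 0 · 3
1 · 3 · 2 · 3
1 · 1 · 0 · 1
[4] 2 · 0 · 2 · 2
1 · 3 · 0 · 3
1 · 3 · 2 · 3
2 · 1 · 0 · 1
[5] 2 · 0 · 2 · 2
1 · 3 · 0 · 3
1 · 3 · 2 · 3
3 · 1 · 0 · 1
[6] 2 · 0 · 2 · 2
1 · 3 · 0 · 3
2 · 3 · 2 · 3
0 · 2 · 0 · 1
[7] 2 · 0 · 2 · 2
1 · 3 · 0 · 3
2 · 3 · 2 · 3
1 · 2 · 0 · 1
[8] 2 · 0 · 2 · 2
1 · 3 · 0 · 3
2 · 3 · 2 · 3
2 · 2 · 0 · 1
[9] 2 · 0 · 2 · 2
1 · 3 · 0 · 3
2 · 3 · 2 · 3
3 · 2 · 0 · 1
[10] 2 · 0 · 2 · 2
1 · 3 · 0 · 3
3 · 3 · 2 · 3
0 · 3 · 0 · 1
[11] 2 · 0 · 2 · 2
1 · 3 · 0 · 3
3 · 3 · 2 · 3
1 · 3 · 0 · 1
[12] 2 · 0 · 2 · 2
1 · 3 · 0 · 3
3 · 3 · 2 · 3
2 · 3 · 0 · 1
[13] 2 · 0 · 2 · 2
1 · 3 · 0 · 3
3 · 3 · 2 · 3
3 · 3 · 0 · 1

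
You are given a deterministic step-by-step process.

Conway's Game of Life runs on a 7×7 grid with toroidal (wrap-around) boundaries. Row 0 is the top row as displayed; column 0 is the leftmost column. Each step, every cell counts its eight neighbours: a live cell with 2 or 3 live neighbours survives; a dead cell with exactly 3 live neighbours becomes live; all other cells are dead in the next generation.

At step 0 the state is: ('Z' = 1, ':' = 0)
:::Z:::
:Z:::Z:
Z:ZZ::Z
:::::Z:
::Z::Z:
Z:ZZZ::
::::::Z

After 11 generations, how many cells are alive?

k=0  :::Z:::
:Z:::Z:
Z:ZZ::Z
:::::Z:
::Z::Z:
Z:ZZZ::
::::::Z
k=1  :::::::
ZZ:ZZ:Z
ZZZ:ZZZ
:ZZZZZ:
:ZZ::ZZ
:ZZZZZZ
::Z:Z::
k=2  ZZZ:ZZ:
:::ZZ::
:::::::
:::::::
:::::::
::::::Z
:ZZ:Z::
k=3  Z::::Z:
:ZZZZZ:
:::::::
:::::::
:::::::
:::::::
::Z:Z:Z
k=4  Z::::::
:ZZZZZZ
::ZZZ::
:::::::
:::::::
:::::::
:::::ZZ
k=5  ZZZZ:::
ZZ:::ZZ
:Z:::::
:::Z:::
:::::::
:::::::
::::::Z
k=6  ::Z::Z:
::::::Z
:ZZ:::Z
:::::::
:::::::
:::::::
ZZZ::::
k=7  Z:Z:::Z
ZZZ::ZZ
Z::::::
:::::::
:::::::
:Z:::::
:ZZ::::
k=8  :::Z:Z:
::Z::Z:
Z::::::
:::::::
:::::::
:ZZ::::
::Z::::
k=9  ::ZZZ::
::::Z:Z
:::::::
:::::::
:::::::
:ZZ::::
:ZZZ:::
k=10  :Z::ZZ:
::::ZZ:
:::::::
:::::::
:::::::
:Z:Z:::
::::Z::
k=11  :::Z:::
::::ZZ:
:::::::
:::::::
:::::::
:::::::
::ZZZZ:

7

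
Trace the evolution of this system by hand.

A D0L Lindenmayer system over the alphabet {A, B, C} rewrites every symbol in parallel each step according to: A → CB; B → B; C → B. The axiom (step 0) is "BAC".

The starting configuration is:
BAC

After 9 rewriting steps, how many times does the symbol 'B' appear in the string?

4

k=0  BAC
k=1  BCBB
k=2  BBBB
k=3  BBBB
k=4  BBBB
k=5  BBBB
k=6  BBBB
k=7  BBBB
k=8  BBBB
k=9  BBBB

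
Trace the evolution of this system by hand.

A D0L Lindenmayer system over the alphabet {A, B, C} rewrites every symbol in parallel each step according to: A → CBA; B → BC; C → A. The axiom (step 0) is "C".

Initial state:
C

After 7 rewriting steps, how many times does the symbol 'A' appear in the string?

gen 0: C
gen 1: A
gen 2: CBA
gen 3: ABCCBA
gen 4: CBABCAABCCBA
gen 5: ABCCBABCACBACBABCAABCCBA
gen 6: CBABCAABCCBABCACBAABCCBAABCCBABCACBACBABCAABCCBA
gen 7: ABCCBABCACBACBABCAABCCBABCACBAABCCBACBABCAABCCBACBABCAABCCBABCACBAABCCBAABCCBABCACBACBABCAABCCBA

32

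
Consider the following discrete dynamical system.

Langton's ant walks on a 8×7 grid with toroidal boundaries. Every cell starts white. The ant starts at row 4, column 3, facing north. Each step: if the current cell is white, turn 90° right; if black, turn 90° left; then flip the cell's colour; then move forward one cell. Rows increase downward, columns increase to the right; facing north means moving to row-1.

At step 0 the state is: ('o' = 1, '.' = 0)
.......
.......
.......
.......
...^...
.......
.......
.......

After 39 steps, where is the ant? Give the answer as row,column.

step 0: .......
.......
.......
.......
...^...
.......
.......
.......
step 1: .......
.......
.......
.......
...o>..
.......
.......
.......
step 2: .......
.......
.......
.......
...oo..
....v..
.......
.......
step 3: .......
.......
.......
.......
...oo..
...<o..
.......
.......
step 4: .......
.......
.......
.......
...^o..
...oo..
.......
.......
step 5: .......
.......
.......
.......
..<.o..
...oo..
.......
.......
step 6: .......
.......
.......
..^....
..o.o..
...oo..
.......
.......
step 7: .......
.......
.......
..o>...
..o.o..
...oo..
.......
.......
step 8: .......
.......
.......
..oo...
..ovo..
...oo..
.......
.......
step 9: .......
.......
.......
..oo...
..<oo..
...oo..
.......
.......
step 10: .......
.......
.......
..oo...
...oo..
..voo..
.......
.......
step 11: .......
.......
.......
..oo...
...oo..
.<ooo..
.......
.......
step 12: .......
.......
.......
..oo...
.^.oo..
.oooo..
.......
.......
step 13: .......
.......
.......
..oo...
.o>oo..
.oooo..
.......
.......
step 14: .......
.......
.......
..oo...
.oooo..
.ovoo..
.......
.......
step 15: .......
.......
.......
..oo...
.oooo..
.o.>o..
.......
.......
step 16: .......
.......
.......
..oo...
.oo^o..
.o..o..
.......
.......
step 17: .......
.......
.......
..oo...
.o<.o..
.o..o..
.......
.......
step 18: .......
.......
.......
..oo...
.o..o..
.ov.o..
.......
.......
step 19: .......
.......
.......
..oo...
.o..o..
.<o.o..
.......
.......
step 20: .......
.......
.......
..oo...
.o..o..
..o.o..
.v.....
.......
step 21: .......
.......
.......
..oo...
.o..o..
..o.o..
<o.....
.......
step 22: .......
.......
.......
..oo...
.o..o..
^.o.o..
oo.....
.......
step 23: .......
.......
.......
..oo...
.o..o..
o>o.o..
oo.....
.......
step 24: .......
.......
.......
..oo...
.o..o..
ooo.o..
ov.....
.......
step 25: .......
.......
.......
..oo...
.o..o..
ooo.o..
o.>....
.......
step 26: .......
.......
.......
..oo...
.o..o..
ooo.o..
o.o....
..v....
step 27: .......
.......
.......
..oo...
.o..o..
ooo.o..
o.o....
.<o....
step 28: .......
.......
.......
..oo...
.o..o..
ooo.o..
o^o....
.oo....
step 29: .......
.......
.......
..oo...
.o..o..
ooo.o..
oo>....
.oo....
step 30: .......
.......
.......
..oo...
.o..o..
oo^.o..
oo.....
.oo....
step 31: .......
.......
.......
..oo...
.o..o..
o<..o..
oo.....
.oo....
step 32: .......
.......
.......
..oo...
.o..o..
o...o..
ov.....
.oo....
step 33: .......
.......
.......
..oo...
.o..o..
o...o..
o.>....
.oo....
step 34: .......
.......
.......
..oo...
.o..o..
o...o..
o.o....
.ov....
step 35: .......
.......
.......
..oo...
.o..o..
o...o..
o.o....
.o.>...
step 36: ...v...
.......
.......
..oo...
.o..o..
o...o..
o.o....
.o.o...
step 37: ..<o...
.......
.......
..oo...
.o..o..
o...o..
o.o....
.o.o...
step 38: ..oo...
.......
.......
..oo...
.o..o..
o...o..
o.o....
.o^o...
step 39: ..oo...
.......
.......
..oo...
.o..o..
o...o..
o.o....
.oo>...

7,3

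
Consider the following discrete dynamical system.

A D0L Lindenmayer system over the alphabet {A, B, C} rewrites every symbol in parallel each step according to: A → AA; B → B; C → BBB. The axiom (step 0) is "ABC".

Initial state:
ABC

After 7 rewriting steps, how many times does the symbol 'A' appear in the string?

gen 0: ABC
gen 1: AABBBB
gen 2: AAAABBBB
gen 3: AAAAAAAABBBB
gen 4: AAAAAAAAAAAAAAAABBBB
gen 5: AAAAAAAAAAAAAAAAAAAAAAAAAAAAAAAABBBB
gen 6: AAAAAAAAAAAAAAAAAAAAAAAAAAAAAAAAAAAAAAAAAAAAAAAAAAAAAAAAAAAAAAAABBBB
gen 7: AAAAAAAAAAAAAAAAAAAAAAAAAAAAAAAAAAAAAAAAAAAAAAAAAAAAAAAAAA…AAAAAAAAAAAAAAAAAAAAAAAAAAAAAAAAAAAAAAAAAAAAAAAAAAAAAABBBB  (len 132)

128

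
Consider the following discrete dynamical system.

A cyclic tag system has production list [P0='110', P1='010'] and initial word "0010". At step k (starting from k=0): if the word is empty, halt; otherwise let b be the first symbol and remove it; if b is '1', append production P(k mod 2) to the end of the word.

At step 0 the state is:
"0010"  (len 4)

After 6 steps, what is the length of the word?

0) "0010"  (len 4)
1) "010"  (len 3)
2) "10"  (len 2)
3) "0110"  (len 4)
4) "110"  (len 3)
5) "10110"  (len 5)
6) "0110010"  (len 7)

7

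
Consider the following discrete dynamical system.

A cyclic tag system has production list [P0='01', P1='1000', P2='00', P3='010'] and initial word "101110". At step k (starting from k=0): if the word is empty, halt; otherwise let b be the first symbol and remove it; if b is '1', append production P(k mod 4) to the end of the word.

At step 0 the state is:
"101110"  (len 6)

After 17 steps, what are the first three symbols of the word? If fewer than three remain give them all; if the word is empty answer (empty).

[0] "101110"  (len 6)
[1] "0111001"  (len 7)
[2] "111001"  (len 6)
[3] "1100100"  (len 7)
[4] "100100010"  (len 9)
[5] "0010001001"  (len 10)
[6] "010001001"  (len 9)
[7] "10001001"  (len 8)
[8] "0001001010"  (len 10)
[9] "001001010"  (len 9)
[10] "01001010"  (len 8)
[11] "1001010"  (len 7)
[12] "001010010"  (len 9)
[13] "01010010"  (len 8)
[14] "1010010"  (len 7)
[15] "01001000"  (len 8)
[16] "1001000"  (len 7)
[17] "00100001"  (len 8)

001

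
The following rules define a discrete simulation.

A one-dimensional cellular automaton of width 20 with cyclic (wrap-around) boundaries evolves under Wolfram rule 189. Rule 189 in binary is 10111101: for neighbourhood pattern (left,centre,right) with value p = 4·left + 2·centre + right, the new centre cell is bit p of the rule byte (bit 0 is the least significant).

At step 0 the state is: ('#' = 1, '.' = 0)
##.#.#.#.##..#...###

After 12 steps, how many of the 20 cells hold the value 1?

[0] ##.#.#.#.##..#...###
[1] #.########.#.###.###
[2] .########.#####.####
[3] ########.#####.####.
[4] #######.#####.####.#
[5] ######.#####.####.##
[6] #####.#####.####.###
[7] ####.#####.####.####
[8] ###.#####.####.#####
[9] ##.#####.####.######
[10] #.#####.####.#######
[11] .#####.####.########
[12] #####.####.########.

17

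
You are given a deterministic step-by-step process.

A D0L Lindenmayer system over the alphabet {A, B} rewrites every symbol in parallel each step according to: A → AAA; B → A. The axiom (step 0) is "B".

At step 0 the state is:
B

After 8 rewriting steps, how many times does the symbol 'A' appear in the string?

t=0: B
t=1: A
t=2: AAA
t=3: AAAAAAAAA
t=4: AAAAAAAAAAAAAAAAAAAAAAAAAAA
t=5: AAAAAAAAAAAAAAAAAAAAAAAAAAAAAAAAAAAAAAAAAAAAAAAAAAAAAAAAAAAAAAAAAAAAAAAAAAAAAAAAA
t=6: AAAAAAAAAAAAAAAAAAAAAAAAAAAAAAAAAAAAAAAAAAAAAAAAAAAAAAAAAA…AAAAAAAAAAAAAAAAAAAAAAAAAAAAAAAAAAAAAAAAAAAAAAAAAAAAAAAAAA  (len 243)
t=7: AAAAAAAAAAAAAAAAAAAAAAAAAAAAAAAAAAAAAAAAAAAAAAAAAAAAAAAAAA…AAAAAAAAAAAAAAAAAAAAAAAAAAAAAAAAAAAAAAAAAAAAAAAAAAAAAAAAAA  (len 729)
t=8: AAAAAAAAAAAAAAAAAAAAAAAAAAAAAAAAAAAAAAAAAAAAAAAAAAAAAAAAAA…AAAAAAAAAAAAAAAAAAAAAAAAAAAAAAAAAAAAAAAAAAAAAAAAAAAAAAAAAA  (len 2187)

2187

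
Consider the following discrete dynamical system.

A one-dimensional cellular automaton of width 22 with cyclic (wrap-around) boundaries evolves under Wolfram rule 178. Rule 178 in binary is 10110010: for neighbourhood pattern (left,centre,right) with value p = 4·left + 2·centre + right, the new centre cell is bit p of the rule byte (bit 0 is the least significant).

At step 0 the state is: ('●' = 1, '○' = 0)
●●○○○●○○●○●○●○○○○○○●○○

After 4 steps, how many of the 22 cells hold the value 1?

step 0: ●●○○○●○○●○●○●○○○○○○●○○
step 1: ○○●○●○●●○●○●○●○○○○●○●●
step 2: ●●○●○●○○●○●○●○●○○●○●○○
step 3: ○○●○●○●●○●○●○●○●●○●○●●
step 4: ●●○●○●○○●○●○●○●○○●○●○○

10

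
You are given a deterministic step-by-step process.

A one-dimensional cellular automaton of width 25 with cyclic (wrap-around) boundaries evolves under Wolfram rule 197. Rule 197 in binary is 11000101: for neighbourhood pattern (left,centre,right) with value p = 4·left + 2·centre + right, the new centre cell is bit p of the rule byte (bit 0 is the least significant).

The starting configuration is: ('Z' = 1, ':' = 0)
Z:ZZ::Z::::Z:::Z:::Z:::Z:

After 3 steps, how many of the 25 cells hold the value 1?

11

step 0: Z:ZZ::Z::::Z:::Z:::Z:::Z:
step 1: Z::Z::Z:ZZ:Z:Z:Z:Z:Z:Z:Z:
step 2: Z::Z::Z::Z:Z:Z:Z:Z:Z:Z:Z:
step 3: Z::Z::Z::Z:Z:Z:Z:Z:Z:Z:Z:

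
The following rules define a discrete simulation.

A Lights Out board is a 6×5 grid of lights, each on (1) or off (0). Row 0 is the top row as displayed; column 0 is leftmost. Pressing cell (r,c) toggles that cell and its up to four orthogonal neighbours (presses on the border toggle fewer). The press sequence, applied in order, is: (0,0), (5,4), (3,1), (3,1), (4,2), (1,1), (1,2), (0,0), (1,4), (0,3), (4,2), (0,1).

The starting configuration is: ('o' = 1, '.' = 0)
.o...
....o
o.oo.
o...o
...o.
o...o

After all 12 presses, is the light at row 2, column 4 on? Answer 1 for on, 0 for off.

[0] .o...
....o
o.oo.
o...o
...o.
o...o
[1] o....
o...o
o.oo.
o...o
...o.
o...o
[2] o....
o...o
o.oo.
o...o
...oo
o..o.
[3] o....
o...o
oooo.
.oo.o
.o.oo
o..o.
[4] o....
o...o
o.oo.
o...o
...oo
o..o.
[5] o....
o...o
o.oo.
o.o.o
.oo.o
o.oo.
[6] oo...
.oo.o
oooo.
o.o.o
.oo.o
o.oo.
[7] ooo..
...oo
oo.o.
o.o.o
.oo.o
o.oo.
[8] ..o..
o..oo
oo.o.
o.o.o
.oo.o
o.oo.
[9] ..o.o
o....
oo.oo
o.o.o
.oo.o
o.oo.
[10] ...o.
o..o.
oo.oo
o.o.o
.oo.o
o.oo.
[11] ...o.
o..o.
oo.oo
o...o
...oo
o..o.
[12] oooo.
oo.o.
oo.oo
o...o
...oo
o..o.

1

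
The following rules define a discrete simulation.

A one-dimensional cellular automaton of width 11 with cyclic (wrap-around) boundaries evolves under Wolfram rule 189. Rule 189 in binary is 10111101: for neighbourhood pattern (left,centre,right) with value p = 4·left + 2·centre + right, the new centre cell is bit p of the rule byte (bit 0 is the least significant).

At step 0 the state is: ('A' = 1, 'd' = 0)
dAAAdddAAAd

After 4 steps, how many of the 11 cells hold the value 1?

k=0  dAAAdddAAAd
k=1  dAAdAAdAAdA
k=2  AAdAAdAAdAA
k=3  AdAAdAAdAAA
k=4  dAAdAAdAAAA

8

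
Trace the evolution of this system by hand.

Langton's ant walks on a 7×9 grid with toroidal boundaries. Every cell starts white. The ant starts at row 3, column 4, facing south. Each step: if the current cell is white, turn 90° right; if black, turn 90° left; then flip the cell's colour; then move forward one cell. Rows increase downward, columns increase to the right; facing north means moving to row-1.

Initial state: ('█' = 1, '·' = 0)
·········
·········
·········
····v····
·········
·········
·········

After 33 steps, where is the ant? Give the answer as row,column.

k=0  ·········
·········
·········
····v····
·········
·········
·········
k=1  ·········
·········
·········
···<█····
·········
·········
·········
k=2  ·········
·········
···^·····
···██····
·········
·········
·········
k=3  ·········
·········
···█>····
···██····
·········
·········
·········
k=4  ·········
·········
···██····
···█v····
·········
·········
·········
k=5  ·········
·········
···██····
···█·>···
·········
·········
·········
k=6  ·········
·········
···██····
···█·█···
·····v···
·········
·········
k=7  ·········
·········
···██····
···█·█···
····<█···
·········
·········
k=8  ·········
·········
···██····
···█^█···
····██···
·········
·········
k=9  ·········
·········
···██····
···██>···
····██···
·········
·········
k=10  ·········
·········
···██^···
···██····
····██···
·········
·········
k=11  ·········
·········
···███>··
···██····
····██···
·········
·········
k=12  ·········
·········
···████··
···██·v··
····██···
·········
·········
k=13  ·········
·········
···████··
···██<█··
····██···
·········
·········
k=14  ·········
·········
···██^█··
···████··
····██···
·········
·········
k=15  ·········
·········
···█<·█··
···████··
····██···
·········
·········
k=16  ·········
·········
···█··█··
···█v██··
····██···
·········
·········
k=17  ·········
·········
···█··█··
···█·>█··
····██···
·········
·········
k=18  ·········
·········
···█·^█··
···█··█··
····██···
·········
·········
k=19  ·········
·········
···█·█>··
···█··█··
····██···
·········
·········
k=20  ·········
······^··
···█·█···
···█··█··
····██···
·········
·········
k=21  ·········
······█>·
···█·█···
···█··█··
····██···
·········
·········
k=22  ·········
······██·
···█·█·v·
···█··█··
····██···
·········
·········
k=23  ·········
······██·
···█·█<█·
···█··█··
····██···
·········
·········
k=24  ·········
······^█·
···█·███·
···█··█··
····██···
·········
·········
k=25  ·········
·····<·█·
···█·███·
···█··█··
····██···
·········
·········
k=26  ·····^···
·····█·█·
···█·███·
···█··█··
····██···
·········
·········
k=27  ·····█>··
·····█·█·
···█·███·
···█··█··
····██···
·········
·········
k=28  ·····██··
·····█v█·
···█·███·
···█··█··
····██···
·········
·········
k=29  ·····██··
·····<██·
···█·███·
···█··█··
····██···
·········
·········
k=30  ·····██··
······██·
···█·v██·
···█··█··
····██···
·········
·········
k=31  ·····██··
······██·
···█··>█·
···█··█··
····██···
·········
·········
k=32  ·····██··
······^█·
···█···█·
···█··█··
····██···
·········
·········
k=33  ·····██··
·····<·█·
···█···█·
···█··█··
····██···
·········
·········

1,5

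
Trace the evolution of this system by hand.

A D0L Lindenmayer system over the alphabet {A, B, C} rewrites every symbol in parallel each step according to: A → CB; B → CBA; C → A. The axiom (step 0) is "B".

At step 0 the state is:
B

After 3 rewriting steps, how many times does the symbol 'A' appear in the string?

0) B
1) CBA
2) ACBACB
3) CBACBACBACBA

4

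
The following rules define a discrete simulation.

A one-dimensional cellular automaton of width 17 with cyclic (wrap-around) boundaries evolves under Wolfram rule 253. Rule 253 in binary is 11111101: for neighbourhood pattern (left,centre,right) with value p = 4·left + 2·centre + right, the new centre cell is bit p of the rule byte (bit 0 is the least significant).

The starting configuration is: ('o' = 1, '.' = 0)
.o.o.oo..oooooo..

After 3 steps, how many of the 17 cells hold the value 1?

17

step 0: .o.o.oo..oooooo..
step 1: .ooooooo.oooooooo
step 2: ooooooooooooooooo
step 3: ooooooooooooooooo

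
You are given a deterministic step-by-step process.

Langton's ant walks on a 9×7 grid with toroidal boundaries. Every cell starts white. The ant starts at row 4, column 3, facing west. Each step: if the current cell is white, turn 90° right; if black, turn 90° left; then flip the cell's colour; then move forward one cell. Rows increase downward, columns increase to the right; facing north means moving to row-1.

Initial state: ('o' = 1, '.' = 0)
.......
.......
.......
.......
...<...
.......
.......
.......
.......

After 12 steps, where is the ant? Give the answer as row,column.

6,3

t=0: .......
.......
.......
.......
...<...
.......
.......
.......
.......
t=1: .......
.......
.......
...^...
...o...
.......
.......
.......
.......
t=2: .......
.......
.......
...o>..
...o...
.......
.......
.......
.......
t=3: .......
.......
.......
...oo..
...ov..
.......
.......
.......
.......
t=4: .......
.......
.......
...oo..
...<o..
.......
.......
.......
.......
t=5: .......
.......
.......
...oo..
....o..
...v...
.......
.......
.......
t=6: .......
.......
.......
...oo..
....o..
..<o...
.......
.......
.......
t=7: .......
.......
.......
...oo..
..^.o..
..oo...
.......
.......
.......
t=8: .......
.......
.......
...oo..
..o>o..
..oo...
.......
.......
.......
t=9: .......
.......
.......
...oo..
..ooo..
..ov...
.......
.......
.......
t=10: .......
.......
.......
...oo..
..ooo..
..o.>..
.......
.......
.......
t=11: .......
.......
.......
...oo..
..ooo..
..o.o..
....v..
.......
.......
t=12: .......
.......
.......
...oo..
..ooo..
..o.o..
...<o..
.......
.......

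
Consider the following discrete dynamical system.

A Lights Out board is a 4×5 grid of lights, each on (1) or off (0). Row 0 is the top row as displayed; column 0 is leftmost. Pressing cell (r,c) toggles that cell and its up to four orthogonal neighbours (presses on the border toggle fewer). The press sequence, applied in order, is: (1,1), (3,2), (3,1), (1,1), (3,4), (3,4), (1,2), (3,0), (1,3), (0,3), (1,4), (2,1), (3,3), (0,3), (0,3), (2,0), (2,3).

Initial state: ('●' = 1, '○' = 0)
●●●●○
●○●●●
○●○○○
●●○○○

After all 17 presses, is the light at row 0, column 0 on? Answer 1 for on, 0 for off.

1

0) ●●●●○
●○●●●
○●○○○
●●○○○
1) ●○●●○
○●○●●
○○○○○
●●○○○
2) ●○●●○
○●○●●
○○●○○
●○●●○
3) ●○●●○
○●○●●
○●●○○
○●○●○
4) ●●●●○
●○●●●
○○●○○
○●○●○
5) ●●●●○
●○●●●
○○●○●
○●○○●
6) ●●●●○
●○●●●
○○●○○
○●○●○
7) ●●○●○
●●○○●
○○○○○
○●○●○
8) ●●○●○
●●○○●
●○○○○
●○○●○
9) ●●○○○
●●●●○
●○○●○
●○○●○
10) ●●●●●
●●●○○
●○○●○
●○○●○
11) ●●●●○
●●●●●
●○○●●
●○○●○
12) ●●●●○
●○●●●
○●●●●
●●○●○
13) ●●●●○
●○●●●
○●●○●
●●●○●
14) ●●○○●
●○●○●
○●●○●
●●●○●
15) ●●●●○
●○●●●
○●●○●
●●●○●
16) ●●●●○
○○●●●
●○●○●
○●●○●
17) ●●●●○
○○●○●
●○○●○
○●●●●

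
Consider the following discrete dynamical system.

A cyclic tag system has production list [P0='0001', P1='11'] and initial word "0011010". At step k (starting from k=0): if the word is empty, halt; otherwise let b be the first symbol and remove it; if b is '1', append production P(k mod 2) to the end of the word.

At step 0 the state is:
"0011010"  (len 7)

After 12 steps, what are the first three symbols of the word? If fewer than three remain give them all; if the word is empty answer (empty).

111

[0] "0011010"  (len 7)
[1] "011010"  (len 6)
[2] "11010"  (len 5)
[3] "10100001"  (len 8)
[4] "010000111"  (len 9)
[5] "10000111"  (len 8)
[6] "000011111"  (len 9)
[7] "00011111"  (len 8)
[8] "0011111"  (len 7)
[9] "011111"  (len 6)
[10] "11111"  (len 5)
[11] "11110001"  (len 8)
[12] "111000111"  (len 9)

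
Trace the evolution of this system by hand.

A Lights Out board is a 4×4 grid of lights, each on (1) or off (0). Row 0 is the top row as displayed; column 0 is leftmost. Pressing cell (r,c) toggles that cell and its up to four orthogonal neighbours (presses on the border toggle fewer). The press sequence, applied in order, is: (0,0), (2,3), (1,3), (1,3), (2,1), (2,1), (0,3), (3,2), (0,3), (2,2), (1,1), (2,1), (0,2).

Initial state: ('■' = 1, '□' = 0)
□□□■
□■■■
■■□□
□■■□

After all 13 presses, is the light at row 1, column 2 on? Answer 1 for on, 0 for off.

0

t=0: □□□■
□■■■
■■□□
□■■□
t=1: ■■□■
■■■■
■■□□
□■■□
t=2: ■■□■
■■■□
■■■■
□■■■
t=3: ■■□□
■■□■
■■■□
□■■■
t=4: ■■□■
■■■□
■■■■
□■■■
t=5: ■■□■
■□■□
□□□■
□□■■
t=6: ■■□■
■■■□
■■■■
□■■■
t=7: ■■■□
■■■■
■■■■
□■■■
t=8: ■■■□
■■■■
■■□■
□□□□
t=9: ■■□■
■■■□
■■□■
□□□□
t=10: ■■□■
■■□□
■□■□
□□■□
t=11: ■□□■
□□■□
■■■□
□□■□
t=12: ■□□■
□■■□
□□□□
□■■□
t=13: ■■■□
□■□□
□□□□
□■■□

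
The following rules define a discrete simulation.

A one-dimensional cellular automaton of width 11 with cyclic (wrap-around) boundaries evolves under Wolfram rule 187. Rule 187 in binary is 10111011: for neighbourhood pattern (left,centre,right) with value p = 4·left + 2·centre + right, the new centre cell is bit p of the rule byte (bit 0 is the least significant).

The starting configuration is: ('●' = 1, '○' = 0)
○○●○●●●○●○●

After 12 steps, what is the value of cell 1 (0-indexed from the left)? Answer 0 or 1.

1

k=0  ○○●○●●●○●○●
k=1  ●●○●●●○●○●○
k=2  ●○●●●○●○●○●
k=3  ○●●●○●○●○●●
k=4  ●●●○●○●○●●○
k=5  ●●○●○●○●●○●
k=6  ●○●○●○●●○●●
k=7  ○●○●○●●○●●●
k=8  ●○●○●●○●●●○
k=9  ○●○●●○●●●○●
k=10  ●○●●○●●●○●○
k=11  ○●●○●●●○●○●
k=12  ●●○●●●○●○●○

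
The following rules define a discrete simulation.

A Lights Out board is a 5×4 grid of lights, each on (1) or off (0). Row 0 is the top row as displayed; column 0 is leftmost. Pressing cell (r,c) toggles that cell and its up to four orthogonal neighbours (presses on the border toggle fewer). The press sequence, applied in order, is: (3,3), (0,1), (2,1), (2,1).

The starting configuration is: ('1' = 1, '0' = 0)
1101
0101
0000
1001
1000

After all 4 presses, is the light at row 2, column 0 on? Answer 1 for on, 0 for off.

0

0) 1101
0101
0000
1001
1000
1) 1101
0101
0001
1010
1001
2) 0011
0001
0001
1010
1001
3) 0011
0101
1111
1110
1001
4) 0011
0001
0001
1010
1001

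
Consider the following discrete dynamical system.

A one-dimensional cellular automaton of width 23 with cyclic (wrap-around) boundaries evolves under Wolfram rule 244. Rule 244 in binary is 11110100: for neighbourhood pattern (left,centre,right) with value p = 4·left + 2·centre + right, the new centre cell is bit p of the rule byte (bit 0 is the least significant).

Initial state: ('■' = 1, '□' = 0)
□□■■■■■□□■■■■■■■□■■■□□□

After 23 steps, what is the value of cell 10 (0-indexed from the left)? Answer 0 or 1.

1

t=0: □□■■■■■□□■■■■■■■□■■■□□□
t=1: □□□■■■■■□□■■■■■■■□■■■□□
t=2: □□□□■■■■■□□■■■■■■■□■■■□
t=3: □□□□□■■■■■□□■■■■■■■□■■■
t=4: ■□□□□□■■■■■□□■■■■■■■□■■
t=5: ■■□□□□□■■■■■□□■■■■■■■□■
t=6: ■■■□□□□□■■■■■□□■■■■■■■□
t=7: □■■■□□□□□■■■■■□□■■■■■■■
t=8: ■□■■■□□□□□■■■■■□□■■■■■■
t=9: ■■□■■■□□□□□■■■■■□□■■■■■
t=10: ■■■□■■■□□□□□■■■■■□□■■■■
t=11: ■■■■□■■■□□□□□■■■■■□□■■■
t=12: ■■■■■□■■■□□□□□■■■■■□□■■
t=13: ■■■■■■□■■■□□□□□■■■■■□□■
t=14: ■■■■■■■□■■■□□□□□■■■■■□□
t=15: □■■■■■■■□■■■□□□□□■■■■■□
t=16: □□■■■■■■■□■■■□□□□□■■■■■
t=17: ■□□■■■■■■■□■■■□□□□□■■■■
t=18: ■■□□■■■■■■■□■■■□□□□□■■■
t=19: ■■■□□■■■■■■■□■■■□□□□□■■
t=20: ■■■■□□■■■■■■■□■■■□□□□□■
t=21: ■■■■■□□■■■■■■■□■■■□□□□□
t=22: □■■■■■□□■■■■■■■□■■■□□□□
t=23: □□■■■■■□□■■■■■■■□■■■□□□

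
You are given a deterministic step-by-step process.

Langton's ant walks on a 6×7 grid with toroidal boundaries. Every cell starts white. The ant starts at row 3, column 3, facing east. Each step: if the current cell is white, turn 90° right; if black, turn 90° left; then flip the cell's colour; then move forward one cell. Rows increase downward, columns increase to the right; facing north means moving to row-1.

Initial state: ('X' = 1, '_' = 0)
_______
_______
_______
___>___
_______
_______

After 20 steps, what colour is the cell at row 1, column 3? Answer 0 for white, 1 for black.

k=0  _______
_______
_______
___>___
_______
_______
k=1  _______
_______
_______
___X___
___v___
_______
k=2  _______
_______
_______
___X___
__<X___
_______
k=3  _______
_______
_______
__^X___
__XX___
_______
k=4  _______
_______
_______
__X>___
__XX___
_______
k=5  _______
_______
___^___
__X____
__XX___
_______
k=6  _______
_______
___X>__
__X____
__XX___
_______
k=7  _______
_______
___XX__
__X_v__
__XX___
_______
k=8  _______
_______
___XX__
__X<X__
__XX___
_______
k=9  _______
_______
___^X__
__XXX__
__XX___
_______
k=10  _______
_______
__<_X__
__XXX__
__XX___
_______
k=11  _______
__^____
__X_X__
__XXX__
__XX___
_______
k=12  _______
__X>___
__X_X__
__XXX__
__XX___
_______
k=13  _______
__XX___
__XvX__
__XXX__
__XX___
_______
k=14  _______
__XX___
__<XX__
__XXX__
__XX___
_______
k=15  _______
__XX___
___XX__
__vXX__
__XX___
_______
k=16  _______
__XX___
___XX__
___>X__
__XX___
_______
k=17  _______
__XX___
___^X__
____X__
__XX___
_______
k=18  _______
__XX___
__<_X__
____X__
__XX___
_______
k=19  _______
__^X___
__X_X__
____X__
__XX___
_______
k=20  _______
_<_X___
__X_X__
____X__
__XX___
_______

1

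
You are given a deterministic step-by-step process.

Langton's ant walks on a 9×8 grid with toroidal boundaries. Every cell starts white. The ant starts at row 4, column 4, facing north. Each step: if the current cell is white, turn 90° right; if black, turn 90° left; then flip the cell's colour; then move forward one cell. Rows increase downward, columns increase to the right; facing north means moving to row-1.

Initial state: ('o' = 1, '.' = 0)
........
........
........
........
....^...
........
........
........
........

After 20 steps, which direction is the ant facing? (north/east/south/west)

t=0: ........
........
........
........
....^...
........
........
........
........
t=1: ........
........
........
........
....o>..
........
........
........
........
t=2: ........
........
........
........
....oo..
.....v..
........
........
........
t=3: ........
........
........
........
....oo..
....<o..
........
........
........
t=4: ........
........
........
........
....^o..
....oo..
........
........
........
t=5: ........
........
........
........
...<.o..
....oo..
........
........
........
t=6: ........
........
........
...^....
...o.o..
....oo..
........
........
........
t=7: ........
........
........
...o>...
...o.o..
....oo..
........
........
........
t=8: ........
........
........
...oo...
...ovo..
....oo..
........
........
........
t=9: ........
........
........
...oo...
...<oo..
....oo..
........
........
........
t=10: ........
........
........
...oo...
....oo..
...voo..
........
........
........
t=11: ........
........
........
...oo...
....oo..
..<ooo..
........
........
........
t=12: ........
........
........
...oo...
..^.oo..
..oooo..
........
........
........
t=13: ........
........
........
...oo...
..o>oo..
..oooo..
........
........
........
t=14: ........
........
........
...oo...
..oooo..
..ovoo..
........
........
........
t=15: ........
........
........
...oo...
..oooo..
..o.>o..
........
........
........
t=16: ........
........
........
...oo...
..oo^o..
..o..o..
........
........
........
t=17: ........
........
........
...oo...
..o<.o..
..o..o..
........
........
........
t=18: ........
........
........
...oo...
..o..o..
..ov.o..
........
........
........
t=19: ........
........
........
...oo...
..o..o..
..<o.o..
........
........
........
t=20: ........
........
........
...oo...
..o..o..
...o.o..
..v.....
........
........

south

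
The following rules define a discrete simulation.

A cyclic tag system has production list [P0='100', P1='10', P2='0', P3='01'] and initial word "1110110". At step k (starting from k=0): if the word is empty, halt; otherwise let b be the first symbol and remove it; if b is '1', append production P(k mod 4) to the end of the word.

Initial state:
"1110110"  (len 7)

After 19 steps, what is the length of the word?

7

k=0  "1110110"  (len 7)
k=1  "110110100"  (len 9)
k=2  "1011010010"  (len 10)
k=3  "0110100100"  (len 10)
k=4  "110100100"  (len 9)
k=5  "10100100100"  (len 11)
k=6  "010010010010"  (len 12)
k=7  "10010010010"  (len 11)
k=8  "001001001001"  (len 12)
k=9  "01001001001"  (len 11)
k=10  "1001001001"  (len 10)
k=11  "0010010010"  (len 10)
k=12  "010010010"  (len 9)
k=13  "10010010"  (len 8)
k=14  "001001010"  (len 9)
k=15  "01001010"  (len 8)
k=16  "1001010"  (len 7)
k=17  "001010100"  (len 9)
k=18  "01010100"  (len 8)
k=19  "1010100"  (len 7)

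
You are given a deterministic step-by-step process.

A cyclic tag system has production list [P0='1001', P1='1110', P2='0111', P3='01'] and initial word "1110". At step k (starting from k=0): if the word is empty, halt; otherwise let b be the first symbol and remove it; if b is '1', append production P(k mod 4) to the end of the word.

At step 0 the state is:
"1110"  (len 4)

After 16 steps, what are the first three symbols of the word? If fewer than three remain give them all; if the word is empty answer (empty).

100

t=0: "1110"  (len 4)
t=1: "1101001"  (len 7)
t=2: "1010011110"  (len 10)
t=3: "0100111100111"  (len 13)
t=4: "100111100111"  (len 12)
t=5: "001111001111001"  (len 15)
t=6: "01111001111001"  (len 14)
t=7: "1111001111001"  (len 13)
t=8: "11100111100101"  (len 14)
t=9: "11001111001011001"  (len 17)
t=10: "10011110010110011110"  (len 20)
t=11: "00111100101100111100111"  (len 23)
t=12: "0111100101100111100111"  (len 22)
t=13: "111100101100111100111"  (len 21)
t=14: "111001011001111001111110"  (len 24)
t=15: "110010110011110011111100111"  (len 27)
t=16: "1001011001111001111110011101"  (len 28)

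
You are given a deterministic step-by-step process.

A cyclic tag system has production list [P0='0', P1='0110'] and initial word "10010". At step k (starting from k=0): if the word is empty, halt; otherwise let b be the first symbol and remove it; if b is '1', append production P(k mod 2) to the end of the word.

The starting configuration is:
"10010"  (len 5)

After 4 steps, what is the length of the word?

step 0: "10010"  (len 5)
step 1: "00100"  (len 5)
step 2: "0100"  (len 4)
step 3: "100"  (len 3)
step 4: "000110"  (len 6)

6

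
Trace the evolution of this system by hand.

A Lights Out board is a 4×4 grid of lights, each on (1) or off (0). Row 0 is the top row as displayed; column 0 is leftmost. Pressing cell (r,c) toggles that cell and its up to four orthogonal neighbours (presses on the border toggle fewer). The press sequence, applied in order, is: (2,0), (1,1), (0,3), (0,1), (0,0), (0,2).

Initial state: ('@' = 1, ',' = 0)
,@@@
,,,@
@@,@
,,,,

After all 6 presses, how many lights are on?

6

k=0  ,@@@
,,,@
@@,@
,,,,
k=1  ,@@@
@,,@
,,,@
@,,,
k=2  ,,@@
,@@@
,@,@
@,,,
k=3  ,,,,
,@@,
,@,@
@,,,
k=4  @@@,
,,@,
,@,@
@,,,
k=5  ,,@,
@,@,
,@,@
@,,,
k=6  ,@,@
@,,,
,@,@
@,,,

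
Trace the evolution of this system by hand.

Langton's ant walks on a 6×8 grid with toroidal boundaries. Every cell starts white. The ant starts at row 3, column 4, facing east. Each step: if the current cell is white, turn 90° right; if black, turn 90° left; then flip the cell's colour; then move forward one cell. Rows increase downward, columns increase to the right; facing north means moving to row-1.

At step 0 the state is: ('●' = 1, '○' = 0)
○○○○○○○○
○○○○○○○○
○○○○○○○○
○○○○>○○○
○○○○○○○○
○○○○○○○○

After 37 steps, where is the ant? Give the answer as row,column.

2,0

0) ○○○○○○○○
○○○○○○○○
○○○○○○○○
○○○○>○○○
○○○○○○○○
○○○○○○○○
1) ○○○○○○○○
○○○○○○○○
○○○○○○○○
○○○○●○○○
○○○○v○○○
○○○○○○○○
2) ○○○○○○○○
○○○○○○○○
○○○○○○○○
○○○○●○○○
○○○<●○○○
○○○○○○○○
3) ○○○○○○○○
○○○○○○○○
○○○○○○○○
○○○^●○○○
○○○●●○○○
○○○○○○○○
4) ○○○○○○○○
○○○○○○○○
○○○○○○○○
○○○●>○○○
○○○●●○○○
○○○○○○○○
5) ○○○○○○○○
○○○○○○○○
○○○○^○○○
○○○●○○○○
○○○●●○○○
○○○○○○○○
6) ○○○○○○○○
○○○○○○○○
○○○○●>○○
○○○●○○○○
○○○●●○○○
○○○○○○○○
7) ○○○○○○○○
○○○○○○○○
○○○○●●○○
○○○●○v○○
○○○●●○○○
○○○○○○○○
8) ○○○○○○○○
○○○○○○○○
○○○○●●○○
○○○●<●○○
○○○●●○○○
○○○○○○○○
9) ○○○○○○○○
○○○○○○○○
○○○○^●○○
○○○●●●○○
○○○●●○○○
○○○○○○○○
10) ○○○○○○○○
○○○○○○○○
○○○<○●○○
○○○●●●○○
○○○●●○○○
○○○○○○○○
11) ○○○○○○○○
○○○^○○○○
○○○●○●○○
○○○●●●○○
○○○●●○○○
○○○○○○○○
12) ○○○○○○○○
○○○●>○○○
○○○●○●○○
○○○●●●○○
○○○●●○○○
○○○○○○○○
13) ○○○○○○○○
○○○●●○○○
○○○●v●○○
○○○●●●○○
○○○●●○○○
○○○○○○○○
14) ○○○○○○○○
○○○●●○○○
○○○<●●○○
○○○●●●○○
○○○●●○○○
○○○○○○○○
15) ○○○○○○○○
○○○●●○○○
○○○○●●○○
○○○v●●○○
○○○●●○○○
○○○○○○○○
16) ○○○○○○○○
○○○●●○○○
○○○○●●○○
○○○○>●○○
○○○●●○○○
○○○○○○○○
17) ○○○○○○○○
○○○●●○○○
○○○○^●○○
○○○○○●○○
○○○●●○○○
○○○○○○○○
18) ○○○○○○○○
○○○●●○○○
○○○<○●○○
○○○○○●○○
○○○●●○○○
○○○○○○○○
19) ○○○○○○○○
○○○^●○○○
○○○●○●○○
○○○○○●○○
○○○●●○○○
○○○○○○○○
20) ○○○○○○○○
○○<○●○○○
○○○●○●○○
○○○○○●○○
○○○●●○○○
○○○○○○○○
21) ○○^○○○○○
○○●○●○○○
○○○●○●○○
○○○○○●○○
○○○●●○○○
○○○○○○○○
22) ○○●>○○○○
○○●○●○○○
○○○●○●○○
○○○○○●○○
○○○●●○○○
○○○○○○○○
23) ○○●●○○○○
○○●v●○○○
○○○●○●○○
○○○○○●○○
○○○●●○○○
○○○○○○○○
24) ○○●●○○○○
○○<●●○○○
○○○●○●○○
○○○○○●○○
○○○●●○○○
○○○○○○○○
25) ○○●●○○○○
○○○●●○○○
○○v●○●○○
○○○○○●○○
○○○●●○○○
○○○○○○○○
26) ○○●●○○○○
○○○●●○○○
○<●●○●○○
○○○○○●○○
○○○●●○○○
○○○○○○○○
27) ○○●●○○○○
○^○●●○○○
○●●●○●○○
○○○○○●○○
○○○●●○○○
○○○○○○○○
28) ○○●●○○○○
○●>●●○○○
○●●●○●○○
○○○○○●○○
○○○●●○○○
○○○○○○○○
29) ○○●●○○○○
○●●●●○○○
○●v●○●○○
○○○○○●○○
○○○●●○○○
○○○○○○○○
30) ○○●●○○○○
○●●●●○○○
○●○>○●○○
○○○○○●○○
○○○●●○○○
○○○○○○○○
31) ○○●●○○○○
○●●^●○○○
○●○○○●○○
○○○○○●○○
○○○●●○○○
○○○○○○○○
32) ○○●●○○○○
○●<○●○○○
○●○○○●○○
○○○○○●○○
○○○●●○○○
○○○○○○○○
33) ○○●●○○○○
○●○○●○○○
○●v○○●○○
○○○○○●○○
○○○●●○○○
○○○○○○○○
34) ○○●●○○○○
○●○○●○○○
○<●○○●○○
○○○○○●○○
○○○●●○○○
○○○○○○○○
35) ○○●●○○○○
○●○○●○○○
○○●○○●○○
○v○○○●○○
○○○●●○○○
○○○○○○○○
36) ○○●●○○○○
○●○○●○○○
○○●○○●○○
<●○○○●○○
○○○●●○○○
○○○○○○○○
37) ○○●●○○○○
○●○○●○○○
^○●○○●○○
●●○○○●○○
○○○●●○○○
○○○○○○○○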